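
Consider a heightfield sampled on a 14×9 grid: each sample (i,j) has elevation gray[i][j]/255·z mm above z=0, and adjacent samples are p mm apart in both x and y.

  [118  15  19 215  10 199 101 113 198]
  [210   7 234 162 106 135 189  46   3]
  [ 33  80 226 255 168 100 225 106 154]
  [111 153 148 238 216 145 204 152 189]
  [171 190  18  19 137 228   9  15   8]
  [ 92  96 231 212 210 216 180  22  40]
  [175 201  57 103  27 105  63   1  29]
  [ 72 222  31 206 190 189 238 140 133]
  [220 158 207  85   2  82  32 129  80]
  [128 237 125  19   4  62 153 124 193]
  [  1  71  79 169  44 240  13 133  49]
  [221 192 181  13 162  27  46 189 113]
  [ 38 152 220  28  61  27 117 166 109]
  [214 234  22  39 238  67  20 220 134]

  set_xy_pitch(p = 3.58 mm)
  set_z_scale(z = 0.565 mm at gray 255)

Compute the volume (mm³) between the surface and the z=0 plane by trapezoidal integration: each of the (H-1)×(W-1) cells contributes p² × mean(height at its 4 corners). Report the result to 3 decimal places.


height_mm = gray/255 × 0.565; cell vol = 3.58² × mean(4 corners)
unit = 3.58² × 0.565 / (4×255) = 0.00709928 mm³ per gray-sum
row 0: Σ corner-gray over 8 cells = 3631  → 25.7775
row 1: Σ corner-gray over 8 cells = 4478  → 31.7906
row 2: Σ corner-gray over 8 cells = 5319  → 37.7611
row 3: Σ corner-gray over 8 cells = 4223  → 29.9803
row 4: Σ corner-gray over 8 cells = 3877  → 27.5239
row 5: Σ corner-gray over 8 cells = 3784  → 26.8637
row 6: Σ corner-gray over 8 cells = 3955  → 28.0777
row 7: Σ corner-gray over 8 cells = 4327  → 30.7186
row 8: Σ corner-gray over 8 cells = 3459  → 24.5564
row 9: Σ corner-gray over 8 cells = 3317  → 23.5483
row 10: Σ corner-gray over 8 cells = 3502  → 24.8617
row 11: Σ corner-gray over 8 cells = 3643  → 25.8627
row 12: Σ corner-gray over 8 cells = 3717  → 26.3880
Σ rows: total corner-gray = 51232  → 363.7103 mm³

363.710


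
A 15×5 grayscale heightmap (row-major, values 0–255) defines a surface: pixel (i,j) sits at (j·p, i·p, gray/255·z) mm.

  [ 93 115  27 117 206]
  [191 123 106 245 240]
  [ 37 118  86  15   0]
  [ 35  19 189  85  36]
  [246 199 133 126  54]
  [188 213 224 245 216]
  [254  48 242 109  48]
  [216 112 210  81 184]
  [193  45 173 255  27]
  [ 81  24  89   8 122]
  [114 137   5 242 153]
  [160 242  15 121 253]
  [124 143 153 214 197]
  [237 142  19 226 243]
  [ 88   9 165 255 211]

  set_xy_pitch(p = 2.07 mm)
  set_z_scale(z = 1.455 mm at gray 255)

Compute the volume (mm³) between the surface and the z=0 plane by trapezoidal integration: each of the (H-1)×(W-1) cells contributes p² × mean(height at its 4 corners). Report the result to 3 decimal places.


185.789

height_mm = gray/255 × 1.455; cell vol = 2.07² × mean(4 corners)
unit = 2.07² × 1.455 / (4×255) = 0.00611228 mm³ per gray-sum
row 0: Σ corner-gray over 4 cells = 2196  → 13.4226
row 1: Σ corner-gray over 4 cells = 1854  → 11.3322
row 2: Σ corner-gray over 4 cells = 1132  → 6.9191
row 3: Σ corner-gray over 4 cells = 1873  → 11.4483
row 4: Σ corner-gray over 4 cells = 2984  → 18.2391
row 5: Σ corner-gray over 4 cells = 2868  → 17.5300
row 6: Σ corner-gray over 4 cells = 2306  → 14.0949
row 7: Σ corner-gray over 4 cells = 2372  → 14.4983
row 8: Σ corner-gray over 4 cells = 1611  → 9.8469
row 9: Σ corner-gray over 4 cells = 1480  → 9.0462
row 10: Σ corner-gray over 4 cells = 2204  → 13.4715
row 11: Σ corner-gray over 4 cells = 2510  → 15.3418
row 12: Σ corner-gray over 4 cells = 2595  → 15.8614
row 13: Σ corner-gray over 4 cells = 2411  → 14.7367
Σ rows: total corner-gray = 30396  → 185.7890 mm³


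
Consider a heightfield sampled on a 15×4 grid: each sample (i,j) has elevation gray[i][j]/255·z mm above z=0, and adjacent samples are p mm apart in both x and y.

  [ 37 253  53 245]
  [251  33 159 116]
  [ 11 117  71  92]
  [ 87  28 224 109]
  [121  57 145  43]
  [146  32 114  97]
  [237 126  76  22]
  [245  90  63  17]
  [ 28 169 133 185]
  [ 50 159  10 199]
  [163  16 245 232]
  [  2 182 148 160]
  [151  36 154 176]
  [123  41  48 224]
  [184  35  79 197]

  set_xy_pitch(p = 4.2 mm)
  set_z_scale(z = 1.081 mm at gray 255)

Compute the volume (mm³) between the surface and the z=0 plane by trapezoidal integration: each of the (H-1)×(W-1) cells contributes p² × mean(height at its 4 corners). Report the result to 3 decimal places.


351.110

height_mm = gray/255 × 1.081; cell vol = 4.2² × mean(4 corners)
unit = 4.2² × 1.081 / (4×255) = 0.0186949 mm³ per gray-sum
row 0: Σ corner-gray over 3 cells = 1645  → 30.7532
row 1: Σ corner-gray over 3 cells = 1230  → 22.9948
row 2: Σ corner-gray over 3 cells = 1179  → 22.0413
row 3: Σ corner-gray over 3 cells = 1268  → 23.7052
row 4: Σ corner-gray over 3 cells = 1103  → 20.6205
row 5: Σ corner-gray over 3 cells = 1198  → 22.3965
row 6: Σ corner-gray over 3 cells = 1231  → 23.0135
row 7: Σ corner-gray over 3 cells = 1385  → 25.8925
row 8: Σ corner-gray over 3 cells = 1404  → 26.2477
row 9: Σ corner-gray over 3 cells = 1504  → 28.1172
row 10: Σ corner-gray over 3 cells = 1739  → 32.5105
row 11: Σ corner-gray over 3 cells = 1529  → 28.5846
row 12: Σ corner-gray over 3 cells = 1232  → 23.0322
row 13: Σ corner-gray over 3 cells = 1134  → 21.2001
Σ rows: total corner-gray = 18781  → 351.1097 mm³


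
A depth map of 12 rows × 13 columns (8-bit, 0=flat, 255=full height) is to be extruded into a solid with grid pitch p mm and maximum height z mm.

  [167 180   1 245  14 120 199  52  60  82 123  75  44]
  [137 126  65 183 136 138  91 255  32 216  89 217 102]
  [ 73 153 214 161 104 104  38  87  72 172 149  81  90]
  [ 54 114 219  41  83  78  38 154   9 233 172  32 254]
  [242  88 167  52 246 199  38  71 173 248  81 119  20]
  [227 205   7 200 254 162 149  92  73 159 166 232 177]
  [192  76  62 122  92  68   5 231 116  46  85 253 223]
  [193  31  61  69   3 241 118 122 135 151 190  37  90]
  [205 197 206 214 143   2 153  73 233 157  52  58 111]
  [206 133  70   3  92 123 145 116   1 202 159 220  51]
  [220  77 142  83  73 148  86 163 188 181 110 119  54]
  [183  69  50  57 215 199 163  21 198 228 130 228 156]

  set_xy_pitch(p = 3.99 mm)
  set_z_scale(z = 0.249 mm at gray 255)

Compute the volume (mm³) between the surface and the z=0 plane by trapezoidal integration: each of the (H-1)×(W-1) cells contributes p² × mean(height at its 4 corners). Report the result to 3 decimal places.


height_mm = gray/255 × 0.249; cell vol = 3.99² × mean(4 corners)
unit = 3.99² × 0.249 / (4×255) = 0.00388638 mm³ per gray-sum
row 0: Σ corner-gray over 12 cells = 5848  → 22.7275
row 1: Σ corner-gray over 12 cells = 6168  → 23.9712
row 2: Σ corner-gray over 12 cells = 5487  → 21.3246
row 3: Σ corner-gray over 12 cells = 5880  → 22.8519
row 4: Σ corner-gray over 12 cells = 7028  → 27.3135
row 5: Σ corner-gray over 12 cells = 6529  → 25.3742
row 6: Σ corner-gray over 12 cells = 5326  → 20.6988
row 7: Σ corner-gray over 12 cells = 5891  → 22.8946
row 8: Σ corner-gray over 12 cells = 6077  → 23.6175
row 9: Σ corner-gray over 12 cells = 5799  → 22.5371
row 10: Σ corner-gray over 12 cells = 6469  → 25.1410
Σ rows: total corner-gray = 66502  → 258.4519 mm³

258.452


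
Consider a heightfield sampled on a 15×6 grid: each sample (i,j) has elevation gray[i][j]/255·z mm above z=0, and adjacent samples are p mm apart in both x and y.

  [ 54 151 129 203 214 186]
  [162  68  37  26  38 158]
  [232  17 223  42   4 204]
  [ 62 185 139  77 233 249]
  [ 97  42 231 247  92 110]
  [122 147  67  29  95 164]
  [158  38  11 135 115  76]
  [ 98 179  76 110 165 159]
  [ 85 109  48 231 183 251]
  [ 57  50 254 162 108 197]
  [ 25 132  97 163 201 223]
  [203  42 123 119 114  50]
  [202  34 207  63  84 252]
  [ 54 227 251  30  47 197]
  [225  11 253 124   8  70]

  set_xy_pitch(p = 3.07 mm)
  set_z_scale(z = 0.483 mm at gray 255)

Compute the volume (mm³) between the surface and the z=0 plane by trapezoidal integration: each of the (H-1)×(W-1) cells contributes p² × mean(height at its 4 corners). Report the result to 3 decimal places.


152.647

height_mm = gray/255 × 0.483; cell vol = 3.07² × mean(4 corners)
unit = 3.07² × 0.483 / (4×255) = 0.00446297 mm³ per gray-sum
row 0: Σ corner-gray over 5 cells = 2292  → 10.2291
row 1: Σ corner-gray over 5 cells = 1666  → 7.4353
row 2: Σ corner-gray over 5 cells = 2587  → 11.5457
row 3: Σ corner-gray over 5 cells = 3010  → 13.4335
row 4: Σ corner-gray over 5 cells = 2393  → 10.6799
row 5: Σ corner-gray over 5 cells = 1794  → 8.0066
row 6: Σ corner-gray over 5 cells = 2149  → 9.5909
row 7: Σ corner-gray over 5 cells = 2795  → 12.4740
row 8: Σ corner-gray over 5 cells = 2880  → 12.8533
row 9: Σ corner-gray over 5 cells = 2836  → 12.6570
row 10: Σ corner-gray over 5 cells = 2483  → 11.0815
row 11: Σ corner-gray over 5 cells = 2279  → 10.1711
row 12: Σ corner-gray over 5 cells = 2591  → 11.5635
row 13: Σ corner-gray over 5 cells = 2448  → 10.9253
Σ rows: total corner-gray = 34203  → 152.6469 mm³


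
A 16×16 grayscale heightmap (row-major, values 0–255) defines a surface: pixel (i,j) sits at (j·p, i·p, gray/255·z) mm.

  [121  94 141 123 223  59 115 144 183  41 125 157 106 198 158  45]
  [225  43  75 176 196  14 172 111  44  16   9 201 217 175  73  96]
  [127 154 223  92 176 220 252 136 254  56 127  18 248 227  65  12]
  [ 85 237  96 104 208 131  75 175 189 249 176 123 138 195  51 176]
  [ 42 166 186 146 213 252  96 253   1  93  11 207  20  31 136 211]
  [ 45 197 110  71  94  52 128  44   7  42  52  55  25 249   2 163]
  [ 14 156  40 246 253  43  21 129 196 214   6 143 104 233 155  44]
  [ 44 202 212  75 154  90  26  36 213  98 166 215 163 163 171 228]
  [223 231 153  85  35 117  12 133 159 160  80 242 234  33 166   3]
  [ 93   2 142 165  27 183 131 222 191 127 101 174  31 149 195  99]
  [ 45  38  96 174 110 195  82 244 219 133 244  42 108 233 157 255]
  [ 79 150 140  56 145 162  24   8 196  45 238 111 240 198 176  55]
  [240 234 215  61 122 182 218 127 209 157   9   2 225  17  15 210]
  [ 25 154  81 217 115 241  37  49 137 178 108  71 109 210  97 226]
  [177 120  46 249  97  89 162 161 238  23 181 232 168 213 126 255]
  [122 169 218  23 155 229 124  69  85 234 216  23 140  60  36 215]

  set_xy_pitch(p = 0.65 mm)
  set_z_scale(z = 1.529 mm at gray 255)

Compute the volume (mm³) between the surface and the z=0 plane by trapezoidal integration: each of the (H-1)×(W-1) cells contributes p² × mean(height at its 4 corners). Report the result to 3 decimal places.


75.553

height_mm = gray/255 × 1.529; cell vol = 0.65² × mean(4 corners)
unit = 0.65² × 1.529 / (4×255) = 0.000633336 mm³ per gray-sum
row 0: Σ corner-gray over 15 cells = 7265  → 4.6012
row 1: Σ corner-gray over 15 cells = 8000  → 5.0667
row 2: Σ corner-gray over 15 cells = 9190  → 5.8204
row 3: Σ corner-gray over 15 cells = 8430  → 5.3390
row 4: Σ corner-gray over 15 cells = 6339  → 4.0147
row 5: Σ corner-gray over 15 cells = 6400  → 4.0533
row 6: Σ corner-gray over 15 cells = 8176  → 5.1782
row 7: Σ corner-gray over 15 cells = 8146  → 5.1592
row 8: Σ corner-gray over 15 cells = 7778  → 4.9261
row 9: Σ corner-gray over 15 cells = 8322  → 5.2706
row 10: Σ corner-gray over 15 cells = 8362  → 5.2960
row 11: Σ corner-gray over 15 cells = 7948  → 5.0338
row 12: Σ corner-gray over 15 cells = 7895  → 5.0002
row 13: Σ corner-gray over 15 cells = 8501  → 5.3840
row 14: Σ corner-gray over 15 cells = 8541  → 5.4093
Σ rows: total corner-gray = 119293  → 75.5525 mm³


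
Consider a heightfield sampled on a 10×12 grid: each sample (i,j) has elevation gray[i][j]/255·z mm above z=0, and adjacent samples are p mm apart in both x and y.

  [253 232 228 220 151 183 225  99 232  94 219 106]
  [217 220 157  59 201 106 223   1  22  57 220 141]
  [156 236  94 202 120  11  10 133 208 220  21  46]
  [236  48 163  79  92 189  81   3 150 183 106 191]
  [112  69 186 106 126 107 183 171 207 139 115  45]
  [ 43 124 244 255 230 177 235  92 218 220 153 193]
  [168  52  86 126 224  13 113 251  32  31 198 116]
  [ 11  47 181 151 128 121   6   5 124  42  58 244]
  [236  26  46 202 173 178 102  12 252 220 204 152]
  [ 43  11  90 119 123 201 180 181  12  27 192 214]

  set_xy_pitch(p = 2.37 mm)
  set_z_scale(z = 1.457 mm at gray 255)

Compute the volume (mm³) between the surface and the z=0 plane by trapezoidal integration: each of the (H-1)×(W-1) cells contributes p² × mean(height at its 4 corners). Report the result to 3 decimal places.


423.409

height_mm = gray/255 × 1.457; cell vol = 2.37² × mean(4 corners)
unit = 2.37² × 1.457 / (4×255) = 0.00802336 mm³ per gray-sum
row 0: Σ corner-gray over 11 cells = 7015  → 56.2838
row 1: Σ corner-gray over 11 cells = 5602  → 44.9468
row 2: Σ corner-gray over 11 cells = 5327  → 42.7404
row 3: Σ corner-gray over 11 cells = 5590  → 44.8506
row 4: Σ corner-gray over 11 cells = 7107  → 57.0220
row 5: Σ corner-gray over 11 cells = 6668  → 53.4997
row 6: Σ corner-gray over 11 cells = 4517  → 36.2415
row 7: Σ corner-gray over 11 cells = 5199  → 41.7134
row 8: Σ corner-gray over 11 cells = 5747  → 46.1102
Σ rows: total corner-gray = 52772  → 423.4086 mm³


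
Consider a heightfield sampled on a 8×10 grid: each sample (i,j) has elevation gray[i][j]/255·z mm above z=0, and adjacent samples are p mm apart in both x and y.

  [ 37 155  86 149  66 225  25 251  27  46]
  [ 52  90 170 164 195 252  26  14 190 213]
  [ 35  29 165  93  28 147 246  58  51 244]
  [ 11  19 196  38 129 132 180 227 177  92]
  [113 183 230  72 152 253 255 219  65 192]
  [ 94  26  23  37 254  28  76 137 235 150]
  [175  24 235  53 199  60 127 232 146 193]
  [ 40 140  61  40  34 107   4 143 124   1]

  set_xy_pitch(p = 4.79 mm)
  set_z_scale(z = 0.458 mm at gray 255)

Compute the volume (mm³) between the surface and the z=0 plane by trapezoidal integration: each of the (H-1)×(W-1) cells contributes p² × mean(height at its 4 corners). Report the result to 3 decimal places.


328.377

height_mm = gray/255 × 0.458; cell vol = 4.79² × mean(4 corners)
unit = 4.79² × 0.458 / (4×255) = 0.0103024 mm³ per gray-sum
row 0: Σ corner-gray over 9 cells = 4518  → 46.5460
row 1: Σ corner-gray over 9 cells = 4380  → 45.1243
row 2: Σ corner-gray over 9 cells = 4212  → 43.3935
row 3: Σ corner-gray over 9 cells = 5462  → 56.2714
row 4: Σ corner-gray over 9 cells = 5039  → 51.9135
row 5: Σ corner-gray over 9 cells = 4396  → 45.2891
row 6: Σ corner-gray over 9 cells = 3867  → 39.8392
Σ rows: total corner-gray = 31874  → 328.3771 mm³


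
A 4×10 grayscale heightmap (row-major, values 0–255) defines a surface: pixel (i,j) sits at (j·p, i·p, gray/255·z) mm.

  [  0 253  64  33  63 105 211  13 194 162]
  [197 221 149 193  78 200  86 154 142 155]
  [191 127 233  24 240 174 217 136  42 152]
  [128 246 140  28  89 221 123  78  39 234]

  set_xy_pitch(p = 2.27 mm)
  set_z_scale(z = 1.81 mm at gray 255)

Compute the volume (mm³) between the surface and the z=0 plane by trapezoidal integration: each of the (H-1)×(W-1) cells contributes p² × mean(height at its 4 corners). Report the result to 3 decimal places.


140.614

height_mm = gray/255 × 1.81; cell vol = 2.27² × mean(4 corners)
unit = 2.27² × 1.81 / (4×255) = 0.00914387 mm³ per gray-sum
row 0: Σ corner-gray over 9 cells = 4832  → 44.1832
row 1: Σ corner-gray over 9 cells = 5527  → 50.5382
row 2: Σ corner-gray over 9 cells = 5019  → 45.8931
Σ rows: total corner-gray = 15378  → 140.6145 mm³


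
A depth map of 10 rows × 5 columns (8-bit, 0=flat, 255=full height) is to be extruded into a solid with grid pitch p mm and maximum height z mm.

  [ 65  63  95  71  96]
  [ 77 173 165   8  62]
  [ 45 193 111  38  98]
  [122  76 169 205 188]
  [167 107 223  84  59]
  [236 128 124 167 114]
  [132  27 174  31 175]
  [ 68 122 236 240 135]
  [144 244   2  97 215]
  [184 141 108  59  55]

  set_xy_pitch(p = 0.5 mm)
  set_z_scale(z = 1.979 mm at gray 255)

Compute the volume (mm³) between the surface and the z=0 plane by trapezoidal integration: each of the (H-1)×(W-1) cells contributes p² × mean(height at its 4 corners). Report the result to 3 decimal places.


height_mm = gray/255 × 1.979; cell vol = 0.5² × mean(4 corners)
unit = 0.5² × 1.979 / (4×255) = 0.000485049 mm³ per gray-sum
row 0: Σ corner-gray over 4 cells = 1450  → 0.7033
row 1: Σ corner-gray over 4 cells = 1658  → 0.8042
row 2: Σ corner-gray over 4 cells = 2037  → 0.9880
row 3: Σ corner-gray over 4 cells = 2264  → 1.0982
row 4: Σ corner-gray over 4 cells = 2242  → 1.0875
row 5: Σ corner-gray over 4 cells = 1959  → 0.9502
row 6: Σ corner-gray over 4 cells = 2170  → 1.0526
row 7: Σ corner-gray over 4 cells = 2444  → 1.1855
row 8: Σ corner-gray over 4 cells = 1900  → 0.9216
Σ rows: total corner-gray = 18124  → 8.7910 mm³

8.791


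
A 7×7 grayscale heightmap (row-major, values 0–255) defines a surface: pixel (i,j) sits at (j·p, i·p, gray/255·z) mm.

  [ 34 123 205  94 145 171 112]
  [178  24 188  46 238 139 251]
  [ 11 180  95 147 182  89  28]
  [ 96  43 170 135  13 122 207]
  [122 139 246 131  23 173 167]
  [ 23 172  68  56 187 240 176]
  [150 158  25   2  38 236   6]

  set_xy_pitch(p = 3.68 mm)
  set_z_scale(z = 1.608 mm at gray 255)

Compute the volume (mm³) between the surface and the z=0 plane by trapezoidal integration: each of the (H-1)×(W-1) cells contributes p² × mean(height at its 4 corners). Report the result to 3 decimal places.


388.513

height_mm = gray/255 × 1.608; cell vol = 3.68² × mean(4 corners)
unit = 3.68² × 1.608 / (4×255) = 0.0213492 mm³ per gray-sum
row 0: Σ corner-gray over 6 cells = 3321  → 70.9007
row 1: Σ corner-gray over 6 cells = 3124  → 66.6949
row 2: Σ corner-gray over 6 cells = 2694  → 57.5147
row 3: Σ corner-gray over 6 cells = 2982  → 63.6633
row 4: Σ corner-gray over 6 cells = 3358  → 71.6906
row 5: Σ corner-gray over 6 cells = 2719  → 58.0485
Σ rows: total corner-gray = 18198  → 388.5127 mm³


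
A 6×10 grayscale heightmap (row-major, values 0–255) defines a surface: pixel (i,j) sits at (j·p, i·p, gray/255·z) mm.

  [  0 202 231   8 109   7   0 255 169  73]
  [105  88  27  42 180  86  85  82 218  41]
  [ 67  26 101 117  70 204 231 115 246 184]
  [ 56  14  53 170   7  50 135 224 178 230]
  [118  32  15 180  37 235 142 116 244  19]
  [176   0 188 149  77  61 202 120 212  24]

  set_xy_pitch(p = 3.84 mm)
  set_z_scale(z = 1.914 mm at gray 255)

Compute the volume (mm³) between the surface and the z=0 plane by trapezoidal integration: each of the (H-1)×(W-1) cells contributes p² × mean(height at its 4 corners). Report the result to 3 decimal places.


height_mm = gray/255 × 1.914; cell vol = 3.84² × mean(4 corners)
unit = 3.84² × 1.914 / (4×255) = 0.0276697 mm³ per gray-sum
row 0: Σ corner-gray over 9 cells = 3797  → 105.0618
row 1: Σ corner-gray over 9 cells = 4233  → 117.1258
row 2: Σ corner-gray over 9 cells = 4419  → 122.2723
row 3: Σ corner-gray over 9 cells = 4087  → 113.0860
row 4: Σ corner-gray over 9 cells = 4357  → 120.5568
Σ rows: total corner-gray = 20893  → 578.1027 mm³

578.103


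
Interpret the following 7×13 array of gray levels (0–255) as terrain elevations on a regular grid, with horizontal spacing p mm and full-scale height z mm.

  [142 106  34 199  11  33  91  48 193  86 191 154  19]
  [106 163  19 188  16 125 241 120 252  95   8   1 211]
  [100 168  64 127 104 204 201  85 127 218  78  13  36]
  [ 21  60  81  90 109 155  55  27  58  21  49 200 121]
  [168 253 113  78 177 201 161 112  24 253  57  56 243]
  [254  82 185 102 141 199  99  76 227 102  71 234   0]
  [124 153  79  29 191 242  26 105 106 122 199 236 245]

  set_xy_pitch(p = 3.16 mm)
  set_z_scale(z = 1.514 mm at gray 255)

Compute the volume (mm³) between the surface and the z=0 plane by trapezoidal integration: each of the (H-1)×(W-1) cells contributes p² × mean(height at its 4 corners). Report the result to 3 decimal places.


height_mm = gray/255 × 1.514; cell vol = 3.16² × mean(4 corners)
unit = 3.16² × 1.514 / (4×255) = 0.0148218 mm³ per gray-sum
row 0: Σ corner-gray over 12 cells = 5226  → 77.4585
row 1: Σ corner-gray over 12 cells = 5687  → 84.2914
row 2: Σ corner-gray over 12 cells = 4866  → 72.1227
row 3: Σ corner-gray over 12 cells = 5333  → 79.0445
row 4: Σ corner-gray over 12 cells = 6671  → 98.8760
row 5: Σ corner-gray over 12 cells = 6635  → 98.3424
Σ rows: total corner-gray = 34418  → 510.1354 mm³

510.135


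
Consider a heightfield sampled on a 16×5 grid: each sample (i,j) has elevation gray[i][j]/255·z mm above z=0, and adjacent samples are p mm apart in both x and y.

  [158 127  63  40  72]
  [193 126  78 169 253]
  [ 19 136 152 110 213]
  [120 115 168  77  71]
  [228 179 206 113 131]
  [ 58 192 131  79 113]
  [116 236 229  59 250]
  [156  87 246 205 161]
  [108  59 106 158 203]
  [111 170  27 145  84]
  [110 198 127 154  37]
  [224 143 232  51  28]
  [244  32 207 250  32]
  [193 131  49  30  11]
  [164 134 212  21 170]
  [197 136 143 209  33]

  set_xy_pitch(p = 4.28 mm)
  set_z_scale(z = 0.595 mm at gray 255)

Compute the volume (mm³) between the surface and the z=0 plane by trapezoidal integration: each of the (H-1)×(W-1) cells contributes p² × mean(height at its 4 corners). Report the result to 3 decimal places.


346.367

height_mm = gray/255 × 0.595; cell vol = 4.28² × mean(4 corners)
unit = 4.28² × 0.595 / (4×255) = 0.0106857 mm³ per gray-sum
row 0: Σ corner-gray over 4 cells = 1882  → 20.1106
row 1: Σ corner-gray over 4 cells = 2220  → 23.7223
row 2: Σ corner-gray over 4 cells = 1939  → 20.7196
row 3: Σ corner-gray over 4 cells = 2266  → 24.2139
row 4: Σ corner-gray over 4 cells = 2330  → 24.8978
row 5: Σ corner-gray over 4 cells = 2389  → 25.5282
row 6: Σ corner-gray over 4 cells = 2807  → 29.9949
row 7: Σ corner-gray over 4 cells = 2350  → 25.1115
row 8: Σ corner-gray over 4 cells = 1836  → 19.6190
row 9: Σ corner-gray over 4 cells = 1984  → 21.2005
row 10: Σ corner-gray over 4 cells = 2209  → 23.6048
row 11: Σ corner-gray over 4 cells = 2358  → 25.1970
row 12: Σ corner-gray over 4 cells = 1878  → 20.0678
row 13: Σ corner-gray over 4 cells = 1692  → 18.0803
row 14: Σ corner-gray over 4 cells = 2274  → 24.2994
Σ rows: total corner-gray = 32414  → 346.3674 mm³


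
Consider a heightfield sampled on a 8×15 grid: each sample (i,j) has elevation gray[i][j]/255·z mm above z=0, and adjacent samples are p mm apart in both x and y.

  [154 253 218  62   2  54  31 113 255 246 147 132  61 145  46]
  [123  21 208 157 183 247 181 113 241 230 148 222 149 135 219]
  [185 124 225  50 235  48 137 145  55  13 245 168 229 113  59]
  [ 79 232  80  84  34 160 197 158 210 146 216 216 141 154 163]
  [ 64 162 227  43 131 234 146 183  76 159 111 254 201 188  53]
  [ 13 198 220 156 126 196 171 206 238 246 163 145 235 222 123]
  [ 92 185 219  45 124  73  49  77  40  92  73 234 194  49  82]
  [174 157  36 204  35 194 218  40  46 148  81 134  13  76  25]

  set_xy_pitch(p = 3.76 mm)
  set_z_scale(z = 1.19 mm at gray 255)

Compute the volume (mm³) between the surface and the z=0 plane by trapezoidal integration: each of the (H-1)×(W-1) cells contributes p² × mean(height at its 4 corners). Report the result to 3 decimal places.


height_mm = gray/255 × 1.19; cell vol = 3.76² × mean(4 corners)
unit = 3.76² × 1.19 / (4×255) = 0.0164939 mm³ per gray-sum
row 0: Σ corner-gray over 14 cells = 8450  → 139.3732
row 1: Σ corner-gray over 14 cells = 8630  → 142.3421
row 2: Σ corner-gray over 14 cells = 8116  → 133.8642
row 3: Σ corner-gray over 14 cells = 8645  → 142.5895
row 4: Σ corner-gray over 14 cells = 9527  → 157.1371
row 5: Σ corner-gray over 14 cells = 8262  → 136.2723
row 6: Σ corner-gray over 14 cells = 6045  → 99.7054
Σ rows: total corner-gray = 57675  → 951.2838 mm³

951.284


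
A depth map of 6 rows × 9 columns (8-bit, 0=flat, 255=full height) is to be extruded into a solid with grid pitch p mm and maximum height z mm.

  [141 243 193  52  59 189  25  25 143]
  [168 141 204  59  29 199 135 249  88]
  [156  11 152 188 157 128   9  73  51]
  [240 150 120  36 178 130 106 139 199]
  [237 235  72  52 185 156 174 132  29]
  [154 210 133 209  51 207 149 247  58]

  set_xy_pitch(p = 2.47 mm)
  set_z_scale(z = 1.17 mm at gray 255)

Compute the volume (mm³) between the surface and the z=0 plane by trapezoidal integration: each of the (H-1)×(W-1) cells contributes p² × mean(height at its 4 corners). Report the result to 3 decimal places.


148.444

height_mm = gray/255 × 1.17; cell vol = 2.47² × mean(4 corners)
unit = 2.47² × 1.17 / (4×255) = 0.00699809 mm³ per gray-sum
row 0: Σ corner-gray over 8 cells = 4144  → 29.0001
row 1: Σ corner-gray over 8 cells = 3931  → 27.5095
row 2: Σ corner-gray over 8 cells = 3800  → 26.5927
row 3: Σ corner-gray over 8 cells = 4435  → 31.0365
row 4: Σ corner-gray over 8 cells = 4902  → 34.3046
Σ rows: total corner-gray = 21212  → 148.4435 mm³


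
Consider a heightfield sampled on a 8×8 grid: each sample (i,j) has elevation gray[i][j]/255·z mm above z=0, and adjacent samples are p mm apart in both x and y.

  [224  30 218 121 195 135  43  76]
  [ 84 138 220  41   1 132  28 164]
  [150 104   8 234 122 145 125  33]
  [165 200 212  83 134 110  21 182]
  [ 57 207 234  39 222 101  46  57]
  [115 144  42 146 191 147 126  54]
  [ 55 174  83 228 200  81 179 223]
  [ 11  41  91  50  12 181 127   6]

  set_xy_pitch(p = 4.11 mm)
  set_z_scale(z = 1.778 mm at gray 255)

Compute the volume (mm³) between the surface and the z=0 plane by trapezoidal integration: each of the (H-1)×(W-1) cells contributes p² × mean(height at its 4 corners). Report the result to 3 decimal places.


708.894

height_mm = gray/255 × 1.778; cell vol = 4.11² × mean(4 corners)
unit = 4.11² × 1.778 / (4×255) = 0.0294452 mm³ per gray-sum
row 0: Σ corner-gray over 7 cells = 3152  → 92.8114
row 1: Σ corner-gray over 7 cells = 3027  → 89.1308
row 2: Σ corner-gray over 7 cells = 3526  → 103.8239
row 3: Σ corner-gray over 7 cells = 3679  → 108.3291
row 4: Σ corner-gray over 7 cells = 3573  → 105.2079
row 5: Σ corner-gray over 7 cells = 3929  → 115.6904
row 6: Σ corner-gray over 7 cells = 3189  → 93.9009
Σ rows: total corner-gray = 24075  → 708.8944 mm³


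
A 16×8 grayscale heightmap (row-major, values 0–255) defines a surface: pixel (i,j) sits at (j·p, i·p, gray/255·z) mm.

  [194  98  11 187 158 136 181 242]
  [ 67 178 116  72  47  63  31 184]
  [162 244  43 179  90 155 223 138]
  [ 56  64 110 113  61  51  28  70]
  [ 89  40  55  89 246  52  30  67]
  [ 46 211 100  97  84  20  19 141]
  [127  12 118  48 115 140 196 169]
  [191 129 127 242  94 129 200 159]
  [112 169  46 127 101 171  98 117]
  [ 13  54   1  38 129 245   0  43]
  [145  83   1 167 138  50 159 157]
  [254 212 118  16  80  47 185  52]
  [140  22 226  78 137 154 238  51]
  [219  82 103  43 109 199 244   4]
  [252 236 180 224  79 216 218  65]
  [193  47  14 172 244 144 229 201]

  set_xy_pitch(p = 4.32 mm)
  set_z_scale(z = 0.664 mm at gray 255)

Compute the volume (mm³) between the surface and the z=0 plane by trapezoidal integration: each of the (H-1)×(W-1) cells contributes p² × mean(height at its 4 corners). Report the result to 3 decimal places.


height_mm = gray/255 × 0.664; cell vol = 4.32² × mean(4 corners)
unit = 4.32² × 0.664 / (4×255) = 0.0121489 mm³ per gray-sum
row 0: Σ corner-gray over 7 cells = 3243  → 39.3987
row 1: Σ corner-gray over 7 cells = 3433  → 41.7070
row 2: Σ corner-gray over 7 cells = 3148  → 38.2446
row 3: Σ corner-gray over 7 cells = 2160  → 26.2415
row 4: Σ corner-gray over 7 cells = 2429  → 29.5096
row 5: Σ corner-gray over 7 cells = 2803  → 34.0532
row 6: Σ corner-gray over 7 cells = 3746  → 45.5096
row 7: Σ corner-gray over 7 cells = 3845  → 46.7124
row 8: Σ corner-gray over 7 cells = 2643  → 32.1094
row 9: Σ corner-gray over 7 cells = 2488  → 30.2264
row 10: Σ corner-gray over 7 cells = 3120  → 37.9044
row 11: Σ corner-gray over 7 cells = 3523  → 42.8004
row 12: Σ corner-gray over 7 cells = 3684  → 44.7564
row 13: Σ corner-gray over 7 cells = 4406  → 53.5279
row 14: Σ corner-gray over 7 cells = 4717  → 57.3062
Σ rows: total corner-gray = 49388  → 600.0077 mm³

600.008


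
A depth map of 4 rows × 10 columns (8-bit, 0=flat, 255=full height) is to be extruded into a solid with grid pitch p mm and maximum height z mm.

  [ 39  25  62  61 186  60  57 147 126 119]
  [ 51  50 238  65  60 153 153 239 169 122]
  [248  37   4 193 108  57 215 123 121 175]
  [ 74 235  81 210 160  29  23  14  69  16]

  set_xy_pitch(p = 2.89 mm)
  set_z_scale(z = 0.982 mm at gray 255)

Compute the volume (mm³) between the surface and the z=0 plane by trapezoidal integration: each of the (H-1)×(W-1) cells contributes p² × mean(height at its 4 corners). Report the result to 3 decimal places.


100.271

height_mm = gray/255 × 0.982; cell vol = 2.89² × mean(4 corners)
unit = 2.89² × 0.982 / (4×255) = 0.00804094 mm³ per gray-sum
row 0: Σ corner-gray over 9 cells = 4033  → 32.4291
row 1: Σ corner-gray over 9 cells = 4566  → 36.7149
row 2: Σ corner-gray over 9 cells = 3871  → 31.1265
Σ rows: total corner-gray = 12470  → 100.2706 mm³


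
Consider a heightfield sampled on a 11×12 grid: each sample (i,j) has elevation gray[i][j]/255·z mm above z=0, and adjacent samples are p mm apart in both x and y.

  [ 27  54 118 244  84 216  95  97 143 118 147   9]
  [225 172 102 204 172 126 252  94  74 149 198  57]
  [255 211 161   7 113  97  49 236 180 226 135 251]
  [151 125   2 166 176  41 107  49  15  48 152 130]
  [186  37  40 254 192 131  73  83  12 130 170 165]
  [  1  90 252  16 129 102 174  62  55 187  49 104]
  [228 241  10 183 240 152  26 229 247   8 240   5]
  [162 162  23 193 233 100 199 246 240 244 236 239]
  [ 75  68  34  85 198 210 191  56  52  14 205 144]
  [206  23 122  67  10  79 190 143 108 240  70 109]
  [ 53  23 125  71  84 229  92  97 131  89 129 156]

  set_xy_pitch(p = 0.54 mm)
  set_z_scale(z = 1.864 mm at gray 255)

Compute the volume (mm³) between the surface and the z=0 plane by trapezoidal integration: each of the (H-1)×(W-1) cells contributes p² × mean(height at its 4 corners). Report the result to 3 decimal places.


height_mm = gray/255 × 1.864; cell vol = 0.54² × mean(4 corners)
unit = 0.54² × 1.864 / (4×255) = 0.000532885 mm³ per gray-sum
row 0: Σ corner-gray over 11 cells = 6036  → 3.2165
row 1: Σ corner-gray over 11 cells = 6704  → 3.5725
row 2: Σ corner-gray over 11 cells = 5379  → 2.8664
row 3: Σ corner-gray over 11 cells = 4638  → 2.4715
row 4: Σ corner-gray over 11 cells = 4932  → 2.6282
row 5: Σ corner-gray over 11 cells = 5722  → 3.0492
row 6: Σ corner-gray over 11 cells = 7538  → 4.0169
row 7: Σ corner-gray over 11 cells = 6598  → 3.5160
row 8: Σ corner-gray over 11 cells = 4864  → 2.5920
row 9: Σ corner-gray over 11 cells = 4768  → 2.5408
Σ rows: total corner-gray = 57179  → 30.4698 mm³

30.470


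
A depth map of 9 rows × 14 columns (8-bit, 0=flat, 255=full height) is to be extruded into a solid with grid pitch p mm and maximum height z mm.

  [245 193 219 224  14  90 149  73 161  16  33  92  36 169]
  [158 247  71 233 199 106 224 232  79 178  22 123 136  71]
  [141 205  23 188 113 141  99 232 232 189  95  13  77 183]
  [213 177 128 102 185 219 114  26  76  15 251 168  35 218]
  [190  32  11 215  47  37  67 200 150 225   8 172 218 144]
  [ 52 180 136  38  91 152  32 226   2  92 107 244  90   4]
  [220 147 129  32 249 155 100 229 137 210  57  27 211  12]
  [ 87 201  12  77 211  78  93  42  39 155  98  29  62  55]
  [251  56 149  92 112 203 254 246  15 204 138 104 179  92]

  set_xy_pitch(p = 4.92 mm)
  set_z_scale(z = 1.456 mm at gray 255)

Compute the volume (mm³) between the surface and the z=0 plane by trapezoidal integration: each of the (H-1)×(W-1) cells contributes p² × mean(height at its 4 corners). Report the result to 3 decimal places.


height_mm = gray/255 × 1.456; cell vol = 4.92² × mean(4 corners)
unit = 4.92² × 1.456 / (4×255) = 0.0345534 mm³ per gray-sum
row 0: Σ corner-gray over 13 cells = 6943  → 239.9046
row 1: Σ corner-gray over 13 cells = 7467  → 258.0106
row 2: Σ corner-gray over 13 cells = 6961  → 240.5266
row 3: Σ corner-gray over 13 cells = 6521  → 225.3230
row 4: Σ corner-gray over 13 cells = 5934  → 205.0402
row 5: Σ corner-gray over 13 cells = 6434  → 222.3169
row 6: Σ corner-gray over 13 cells = 5934  → 205.0402
row 7: Σ corner-gray over 13 cells = 6183  → 213.6440
Σ rows: total corner-gray = 52377  → 1809.8060 mm³

1809.806


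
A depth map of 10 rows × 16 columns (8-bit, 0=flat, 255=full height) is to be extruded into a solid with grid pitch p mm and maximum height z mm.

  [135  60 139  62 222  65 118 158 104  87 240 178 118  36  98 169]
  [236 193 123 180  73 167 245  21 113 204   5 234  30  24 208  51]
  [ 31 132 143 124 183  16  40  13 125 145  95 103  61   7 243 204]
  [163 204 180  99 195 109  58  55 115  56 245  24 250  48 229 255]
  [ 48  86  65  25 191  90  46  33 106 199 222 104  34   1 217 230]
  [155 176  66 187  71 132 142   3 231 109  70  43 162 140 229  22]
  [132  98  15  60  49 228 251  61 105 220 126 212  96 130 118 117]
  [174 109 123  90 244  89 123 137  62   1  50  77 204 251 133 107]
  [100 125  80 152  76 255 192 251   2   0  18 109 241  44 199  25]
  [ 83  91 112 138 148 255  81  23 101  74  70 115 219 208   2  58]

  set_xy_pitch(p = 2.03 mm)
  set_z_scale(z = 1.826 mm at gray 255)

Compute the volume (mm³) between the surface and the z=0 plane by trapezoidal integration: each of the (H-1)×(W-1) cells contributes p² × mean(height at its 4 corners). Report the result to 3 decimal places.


481.002

height_mm = gray/255 × 1.826; cell vol = 2.03² × mean(4 corners)
unit = 2.03² × 1.826 / (4×255) = 0.00737722 mm³ per gray-sum
row 0: Σ corner-gray over 15 cells = 7601  → 56.0742
row 1: Σ corner-gray over 15 cells = 7022  → 51.8028
row 2: Σ corner-gray over 15 cells = 7247  → 53.4627
row 3: Σ corner-gray over 15 cells = 7268  → 53.6176
row 4: Σ corner-gray over 15 cells = 6815  → 50.2757
row 5: Σ corner-gray over 15 cells = 7486  → 55.2259
row 6: Σ corner-gray over 15 cells = 7454  → 54.9898
row 7: Σ corner-gray over 15 cells = 7280  → 53.7062
row 8: Σ corner-gray over 15 cells = 7028  → 51.8471
Σ rows: total corner-gray = 65201  → 481.0021 mm³


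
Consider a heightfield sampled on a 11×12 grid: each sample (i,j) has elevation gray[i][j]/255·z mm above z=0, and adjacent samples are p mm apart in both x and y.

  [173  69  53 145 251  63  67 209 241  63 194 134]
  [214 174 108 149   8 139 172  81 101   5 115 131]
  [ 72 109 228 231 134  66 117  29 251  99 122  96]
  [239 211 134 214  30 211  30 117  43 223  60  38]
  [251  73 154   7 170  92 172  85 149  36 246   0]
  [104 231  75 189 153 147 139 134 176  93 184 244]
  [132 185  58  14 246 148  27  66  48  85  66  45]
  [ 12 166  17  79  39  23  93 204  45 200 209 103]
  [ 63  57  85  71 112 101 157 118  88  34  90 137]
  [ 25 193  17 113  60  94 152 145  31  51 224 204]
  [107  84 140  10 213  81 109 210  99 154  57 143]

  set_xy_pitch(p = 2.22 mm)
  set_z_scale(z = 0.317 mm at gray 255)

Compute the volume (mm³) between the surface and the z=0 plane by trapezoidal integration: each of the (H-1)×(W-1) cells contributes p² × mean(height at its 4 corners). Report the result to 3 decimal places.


height_mm = gray/255 × 0.317; cell vol = 2.22² × mean(4 corners)
unit = 2.22² × 0.317 / (4×255) = 0.00153167 mm³ per gray-sum
row 0: Σ corner-gray over 11 cells = 5466  → 8.3721
row 1: Σ corner-gray over 11 cells = 5389  → 8.2542
row 2: Σ corner-gray over 11 cells = 5763  → 8.8270
row 3: Σ corner-gray over 11 cells = 5442  → 8.3353
row 4: Σ corner-gray over 11 cells = 6009  → 9.2038
row 5: Σ corner-gray over 11 cells = 5453  → 8.3522
row 6: Σ corner-gray over 11 cells = 4328  → 6.6291
row 7: Σ corner-gray over 11 cells = 4291  → 6.5724
row 8: Σ corner-gray over 11 cells = 4415  → 6.7623
row 9: Σ corner-gray over 11 cells = 4953  → 7.5864
Σ rows: total corner-gray = 51509  → 78.8948 mm³

78.895


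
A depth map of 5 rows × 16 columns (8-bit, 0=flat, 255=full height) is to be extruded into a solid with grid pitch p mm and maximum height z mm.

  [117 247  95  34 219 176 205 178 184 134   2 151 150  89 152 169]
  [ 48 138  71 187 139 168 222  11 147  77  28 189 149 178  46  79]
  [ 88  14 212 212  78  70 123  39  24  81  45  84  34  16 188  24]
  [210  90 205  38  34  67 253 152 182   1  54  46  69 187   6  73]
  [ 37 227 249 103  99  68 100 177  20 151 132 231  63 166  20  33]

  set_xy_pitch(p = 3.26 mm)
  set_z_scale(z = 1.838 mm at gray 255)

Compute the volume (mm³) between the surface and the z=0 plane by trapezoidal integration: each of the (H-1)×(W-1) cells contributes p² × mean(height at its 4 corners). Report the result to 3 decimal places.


506.723

height_mm = gray/255 × 1.838; cell vol = 3.26² × mean(4 corners)
unit = 3.26² × 1.838 / (4×255) = 0.0191505 mm³ per gray-sum
row 0: Σ corner-gray over 15 cells = 7945  → 152.1509
row 1: Σ corner-gray over 15 cells = 6179  → 118.3311
row 2: Σ corner-gray over 15 cells = 5603  → 107.3004
row 3: Σ corner-gray over 15 cells = 6733  → 128.9404
Σ rows: total corner-gray = 26460  → 506.7227 mm³


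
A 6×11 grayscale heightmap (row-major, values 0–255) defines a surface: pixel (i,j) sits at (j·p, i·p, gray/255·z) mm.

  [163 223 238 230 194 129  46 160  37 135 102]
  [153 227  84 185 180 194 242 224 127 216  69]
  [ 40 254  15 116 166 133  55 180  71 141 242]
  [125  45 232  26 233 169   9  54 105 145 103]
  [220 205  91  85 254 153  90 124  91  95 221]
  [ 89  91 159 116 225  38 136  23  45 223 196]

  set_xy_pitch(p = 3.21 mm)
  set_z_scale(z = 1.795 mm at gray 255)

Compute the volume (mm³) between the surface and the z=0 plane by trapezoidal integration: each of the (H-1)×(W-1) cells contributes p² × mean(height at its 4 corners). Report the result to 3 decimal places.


height_mm = gray/255 × 1.795; cell vol = 3.21² × mean(4 corners)
unit = 3.21² × 1.795 / (4×255) = 0.0181332 mm³ per gray-sum
row 0: Σ corner-gray over 10 cells = 6629  → 120.2050
row 1: Σ corner-gray over 10 cells = 6124  → 111.0477
row 2: Σ corner-gray over 10 cells = 4808  → 87.1844
row 3: Σ corner-gray over 10 cells = 5081  → 92.1348
row 4: Σ corner-gray over 10 cells = 5214  → 94.5465
Σ rows: total corner-gray = 27856  → 505.1183 mm³

505.118


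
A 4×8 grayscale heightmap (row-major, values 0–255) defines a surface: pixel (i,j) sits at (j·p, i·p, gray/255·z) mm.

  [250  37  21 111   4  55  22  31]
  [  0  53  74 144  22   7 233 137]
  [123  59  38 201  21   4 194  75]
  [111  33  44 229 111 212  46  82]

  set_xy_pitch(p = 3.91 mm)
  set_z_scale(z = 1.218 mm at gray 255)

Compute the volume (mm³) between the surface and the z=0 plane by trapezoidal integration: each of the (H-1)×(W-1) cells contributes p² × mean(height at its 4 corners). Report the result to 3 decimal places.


131.332

height_mm = gray/255 × 1.218; cell vol = 3.91² × mean(4 corners)
unit = 3.91² × 1.218 / (4×255) = 0.0182558 mm³ per gray-sum
row 0: Σ corner-gray over 7 cells = 1984  → 36.2195
row 1: Σ corner-gray over 7 cells = 2435  → 44.4528
row 2: Σ corner-gray over 7 cells = 2775  → 50.6598
Σ rows: total corner-gray = 7194  → 131.3322 mm³


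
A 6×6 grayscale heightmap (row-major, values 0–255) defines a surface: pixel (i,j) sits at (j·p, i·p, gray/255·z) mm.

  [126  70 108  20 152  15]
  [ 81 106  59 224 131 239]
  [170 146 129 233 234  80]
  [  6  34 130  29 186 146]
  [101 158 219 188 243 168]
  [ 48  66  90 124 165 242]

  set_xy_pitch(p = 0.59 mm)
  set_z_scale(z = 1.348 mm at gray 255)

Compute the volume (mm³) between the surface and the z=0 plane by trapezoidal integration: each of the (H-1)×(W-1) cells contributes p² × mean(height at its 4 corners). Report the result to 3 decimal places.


height_mm = gray/255 × 1.348; cell vol = 0.59² × mean(4 corners)
unit = 0.59² × 1.348 / (4×255) = 0.000460038 mm³ per gray-sum
row 0: Σ corner-gray over 5 cells = 2201  → 1.0125
row 1: Σ corner-gray over 5 cells = 3094  → 1.4234
row 2: Σ corner-gray over 5 cells = 2644  → 1.2163
row 3: Σ corner-gray over 5 cells = 2795  → 1.2858
row 4: Σ corner-gray over 5 cells = 3065  → 1.4100
Σ rows: total corner-gray = 13799  → 6.3481 mm³

6.348
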